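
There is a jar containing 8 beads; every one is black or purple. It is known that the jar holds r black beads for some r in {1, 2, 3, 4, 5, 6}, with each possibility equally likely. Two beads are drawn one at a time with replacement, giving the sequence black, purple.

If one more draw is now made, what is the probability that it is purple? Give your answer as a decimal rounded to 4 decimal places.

0.5341

Under each hypothesis, the probability of the observed sequence is: P(data | r = 1) = (1/8)(7/8) = 7/64; P(data | r = 2) = (2/8)(6/8) = 3/16; P(data | r = 3) = (3/8)(5/8) = 15/64; P(data | r = 4) = (4/8)(4/8) = 1/4; P(data | r = 5) = (5/8)(3/8) = 15/64; P(data | r = 6) = (6/8)(2/8) = 3/16.
Weighting by the prior gives 1/6 · 7/64 = 7/384, 1/6 · 3/16 = 1/32, 1/6 · 15/64 = 5/128, 1/6 · 1/4 = 1/24, 1/6 · 15/64 = 5/128, 1/6 · 3/16 = 1/32; these sum to 77/384.
The posterior is then P(r = 1 | data) = 1/11, P(r = 2 | data) = 12/77, P(r = 3 | data) = 15/77, P(r = 4 | data) = 16/77, P(r = 5 | data) = 15/77, P(r = 6 | data) = 12/77.
The predictive probability is P(purple next | data) = (7/8)(1/11) + (3/4)(12/77) + (5/8)(15/77) + (1/2)(16/77) + (3/8)(15/77) + (1/4)(12/77) = 47/88.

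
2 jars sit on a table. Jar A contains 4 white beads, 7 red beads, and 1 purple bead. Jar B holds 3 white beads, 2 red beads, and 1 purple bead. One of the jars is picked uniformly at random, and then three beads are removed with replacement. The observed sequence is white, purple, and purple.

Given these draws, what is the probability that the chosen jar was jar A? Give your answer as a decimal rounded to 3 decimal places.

For each hypothesis, P(data | H) works out to: P(data | jar A) = (4/12)(1/12)(1/12) = 1/432; P(data | jar B) = (3/6)(1/6)(1/6) = 1/72.
The prior-weighted likelihoods are 1/2 · 1/432 = 1/864, 1/2 · 1/72 = 1/144; these sum to 7/864.
Therefore the posterior P(jar A | data) = (1/864) / (7/864) = 1/7.

0.143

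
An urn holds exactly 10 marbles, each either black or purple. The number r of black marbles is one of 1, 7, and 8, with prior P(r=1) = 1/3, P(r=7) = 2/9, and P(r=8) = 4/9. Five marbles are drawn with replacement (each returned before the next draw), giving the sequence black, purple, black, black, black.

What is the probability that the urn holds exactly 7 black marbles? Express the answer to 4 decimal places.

0.3052

For each hypothesis, P(data | H) works out to: P(data | r = 1) = (1/10)(9/10)(1/10)(1/10)(1/10) = 9e-05; P(data | r = 7) = (7/10)(3/10)(7/10)(7/10)(7/10) = 0.07203; P(data | r = 8) = (8/10)(2/10)(8/10)(8/10)(8/10) = 0.08192.
Multiplying each by its prior: 1/3 · 9e-05 = 3e-05, 2/9 · 0.07203 = 0.016007, 4/9 · 0.08192 = 0.036409; summing to 0.052446.
So P(r = 7 | data) = (0.016007) / (0.052446) = 0.30521.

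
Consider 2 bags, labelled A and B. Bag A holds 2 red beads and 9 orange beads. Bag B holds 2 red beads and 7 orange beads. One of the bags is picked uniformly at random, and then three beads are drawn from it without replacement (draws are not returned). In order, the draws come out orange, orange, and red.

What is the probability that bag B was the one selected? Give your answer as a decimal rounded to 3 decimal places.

0.534

The likelihood of the observed sequence under each hypothesis: P(data | bag A) = (9/11)(8/10)(2/9) = 8/55; P(data | bag B) = (7/9)(6/8)(2/7) = 1/6.
The prior-weighted likelihoods are 1/2 · 8/55 = 4/55, 1/2 · 1/6 = 1/12; these sum to 103/660.
By Bayes' rule, P(bag B | data) = (1/12) / (103/660) = 55/103.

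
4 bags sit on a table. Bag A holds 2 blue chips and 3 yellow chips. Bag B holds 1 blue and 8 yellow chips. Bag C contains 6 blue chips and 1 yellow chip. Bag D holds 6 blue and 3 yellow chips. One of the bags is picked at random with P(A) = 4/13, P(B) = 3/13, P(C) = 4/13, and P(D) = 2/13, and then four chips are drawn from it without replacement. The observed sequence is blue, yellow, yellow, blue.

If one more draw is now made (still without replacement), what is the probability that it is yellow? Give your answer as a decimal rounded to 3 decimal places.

0.817

The likelihood of the observed sequence under each hypothesis: P(data | bag A) = (2/5)(3/4)(2/3)(1/2) = 0.1; P(data | bag B) = (1/9)(8/8)(7/7)(0/6) = 0; P(data | bag C) = (6/7)(1/6)(0/5) = 0; P(data | bag D) = (6/9)(3/8)(2/7)(5/6) = 0.059524.
Weighting by the prior gives 4/13 · 0.1 = 0.030769, 3/13 · 0 = 0, 4/13 · 0 = 0, 2/13 · 0.059524 = 0.0091575; with total 0.039927.
The posterior is then P(bag A | data) = 0.77064, P(bag B | data) = 0, P(bag C | data) = 0, P(bag D | data) = 0.22936.
Averaging over the posterior, P(yellow next | data) = (1)(0.77064) + (1/5)(0.22936) = 0.81651.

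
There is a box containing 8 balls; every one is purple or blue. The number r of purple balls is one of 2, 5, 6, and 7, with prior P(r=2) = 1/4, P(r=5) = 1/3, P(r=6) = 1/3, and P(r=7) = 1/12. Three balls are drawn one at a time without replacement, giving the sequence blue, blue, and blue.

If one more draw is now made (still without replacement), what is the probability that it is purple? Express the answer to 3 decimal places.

The likelihood of the observed sequence under each hypothesis: P(data | r = 2) = (6/8)(5/7)(4/6) = 5/14; P(data | r = 5) = (3/8)(2/7)(1/6) = 1/56; P(data | r = 6) = (2/8)(1/7)(0/6) = 0; P(data | r = 7) = (1/8)(0/7) = 0.
The prior-weighted likelihoods are 1/4 · 5/14 = 5/56, 1/3 · 1/56 = 1/168, 1/3 · 0 = 0, 1/12 · 0 = 0; summing to 2/21.
Normalising, the posterior is P(r = 2 | data) = 15/16, P(r = 5 | data) = 1/16, P(r = 6 | data) = 0, P(r = 7 | data) = 0.
The predictive probability is P(purple next | data) = (2/5)(15/16) + (1)(1/16) = 7/16.

0.438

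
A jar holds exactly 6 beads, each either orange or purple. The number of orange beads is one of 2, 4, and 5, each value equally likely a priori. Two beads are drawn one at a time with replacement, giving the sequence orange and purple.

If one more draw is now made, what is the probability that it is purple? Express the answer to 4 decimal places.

The likelihood of the observed sequence under each hypothesis: P(data | r = 2) = (2/6)(4/6) = 2/9; P(data | r = 4) = (4/6)(2/6) = 2/9; P(data | r = 5) = (5/6)(1/6) = 5/36.
The prior-weighted likelihoods are 1/3 · 2/9 = 2/27, 1/3 · 2/9 = 2/27, 1/3 · 5/36 = 5/108; summing to 7/36.
Normalising, the posterior is P(r = 2 | data) = 8/21, P(r = 4 | data) = 8/21, P(r = 5 | data) = 5/21.
So P(purple next | data) = Σ P(purple next | H) P(H | data) = (2/3)(8/21) + (1/3)(8/21) + (1/6)(5/21) = 53/126.

0.4206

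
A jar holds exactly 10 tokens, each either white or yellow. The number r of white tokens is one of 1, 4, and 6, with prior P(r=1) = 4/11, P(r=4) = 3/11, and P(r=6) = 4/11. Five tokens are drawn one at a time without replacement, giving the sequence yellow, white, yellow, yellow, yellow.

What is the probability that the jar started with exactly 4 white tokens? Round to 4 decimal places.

0.2542

For each hypothesis, P(data | H) works out to: P(data | r = 1) = (9/10)(1/9)(8/8)(7/7)(6/6) = 0.1; P(data | r = 4) = (6/10)(4/9)(5/8)(4/7)(3/6) = 0.047619; P(data | r = 6) = (4/10)(6/9)(3/8)(2/7)(1/6) = 0.0047619.
Multiplying each by its prior: 4/11 · 0.1 = 0.036364, 3/11 · 0.047619 = 0.012987, 4/11 · 0.0047619 = 0.0017316; these sum to 0.051082.
So P(r = 4 | data) = (0.012987) / (0.051082) = 0.25424.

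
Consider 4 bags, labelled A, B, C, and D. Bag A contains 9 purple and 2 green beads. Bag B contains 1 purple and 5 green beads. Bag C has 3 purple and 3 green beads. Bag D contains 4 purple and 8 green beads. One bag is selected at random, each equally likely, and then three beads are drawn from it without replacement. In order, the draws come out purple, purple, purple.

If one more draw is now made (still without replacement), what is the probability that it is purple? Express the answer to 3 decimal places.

0.665

Under each hypothesis, the probability of the observed sequence is: P(data | bag A) = (9/11)(8/10)(7/9) = 28/55; P(data | bag B) = (1/6)(0/5) = 0; P(data | bag C) = (3/6)(2/5)(1/4) = 1/20; P(data | bag D) = (4/12)(3/11)(2/10) = 1/55.
Weighting by the prior gives 1/4 · 28/55 = 7/55, 1/4 · 0 = 0, 1/4 · 1/20 = 1/80, 1/4 · 1/55 = 1/220; summing to 127/880.
Normalising, the posterior is P(bag A | data) = 0.88189, P(bag B | data) = 0, P(bag C | data) = 0.086614, P(bag D | data) = 0.031496.
Averaging over the posterior, P(purple next | data) = (3/4)(0.88189) + (0)(0.086614) + (1/9)(0.031496) = 0.66492.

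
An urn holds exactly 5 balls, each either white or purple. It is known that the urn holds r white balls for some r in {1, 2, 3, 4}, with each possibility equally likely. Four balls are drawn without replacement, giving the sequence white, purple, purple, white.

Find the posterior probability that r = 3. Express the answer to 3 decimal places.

For each hypothesis, P(data | H) works out to: P(data | r = 1) = (1/5)(4/4)(3/3)(0/2) = 0; P(data | r = 2) = (2/5)(3/4)(2/3)(1/2) = 1/10; P(data | r = 3) = (3/5)(2/4)(1/3)(2/2) = 1/10; P(data | r = 4) = (4/5)(1/4)(0/3) = 0.
The prior-weighted likelihoods are 1/4 · 0 = 0, 1/4 · 1/10 = 1/40, 1/4 · 1/10 = 1/40, 1/4 · 0 = 0; with total 1/20.
Therefore the posterior P(r = 3 | data) = (1/40) / (1/20) = 1/2.

0.500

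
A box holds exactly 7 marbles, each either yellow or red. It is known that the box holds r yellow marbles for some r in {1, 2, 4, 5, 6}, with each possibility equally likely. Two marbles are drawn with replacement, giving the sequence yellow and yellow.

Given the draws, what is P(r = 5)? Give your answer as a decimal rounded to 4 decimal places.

0.3049

For each hypothesis, P(data | H) works out to: P(data | r = 1) = (1/7)(1/7) = 1/49; P(data | r = 2) = (2/7)(2/7) = 4/49; P(data | r = 4) = (4/7)(4/7) = 16/49; P(data | r = 5) = (5/7)(5/7) = 25/49; P(data | r = 6) = (6/7)(6/7) = 36/49.
Weighting by the prior gives 1/5 · 1/49 = 1/245, 1/5 · 4/49 = 4/245, 1/5 · 16/49 = 16/245, 1/5 · 25/49 = 5/49, 1/5 · 36/49 = 36/245; these sum to 82/245.
Therefore the posterior P(r = 5 | data) = (5/49) / (82/245) = 25/82.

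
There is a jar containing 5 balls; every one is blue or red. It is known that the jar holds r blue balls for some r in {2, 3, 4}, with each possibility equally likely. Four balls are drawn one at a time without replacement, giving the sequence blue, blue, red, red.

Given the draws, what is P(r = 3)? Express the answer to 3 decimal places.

Compute the likelihood of the observed sequence for each case: P(data | r = 2) = (2/5)(1/4)(3/3)(2/2) = 1/10; P(data | r = 3) = (3/5)(2/4)(2/3)(1/2) = 1/10; P(data | r = 4) = (4/5)(3/4)(1/3)(0/2) = 0.
Multiplying each by its prior: 1/3 · 1/10 = 1/30, 1/3 · 1/10 = 1/30, 1/3 · 0 = 0; summing to 1/15.
Therefore the posterior P(r = 3 | data) = (1/30) / (1/15) = 1/2.

0.500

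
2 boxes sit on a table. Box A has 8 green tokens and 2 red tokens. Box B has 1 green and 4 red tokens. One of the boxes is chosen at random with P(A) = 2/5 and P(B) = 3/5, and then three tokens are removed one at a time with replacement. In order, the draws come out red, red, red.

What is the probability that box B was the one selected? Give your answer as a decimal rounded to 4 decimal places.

Compute the likelihood of the observed sequence for each case: P(data | box A) = (2/10)(2/10)(2/10) = 1/125; P(data | box B) = (4/5)(4/5)(4/5) = 64/125.
Weighting by the prior gives 2/5 · 1/125 = 2/625, 3/5 · 64/125 = 192/625; these sum to 194/625.
Therefore the posterior P(box B | data) = (192/625) / (194/625) = 96/97.

0.9897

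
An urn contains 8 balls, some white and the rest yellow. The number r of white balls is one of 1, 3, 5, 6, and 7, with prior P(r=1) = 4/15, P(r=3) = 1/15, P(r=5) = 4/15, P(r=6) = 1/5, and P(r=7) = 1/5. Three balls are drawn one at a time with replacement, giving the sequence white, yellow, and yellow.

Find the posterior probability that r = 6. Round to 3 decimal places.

Compute the likelihood of the observed sequence for each case: P(data | r = 1) = (1/8)(7/8)(7/8) = 0.095703; P(data | r = 3) = (3/8)(5/8)(5/8) = 0.14648; P(data | r = 5) = (5/8)(3/8)(3/8) = 0.087891; P(data | r = 6) = (6/8)(2/8)(2/8) = 0.046875; P(data | r = 7) = (7/8)(1/8)(1/8) = 0.013672.
Multiplying each by its prior: 4/15 · 0.095703 = 0.025521, 1/15 · 0.14648 = 0.0097656, 4/15 · 0.087891 = 0.023438, 1/5 · 0.046875 = 0.009375, 1/5 · 0.013672 = 0.0027344; these sum to 0.070833.
Therefore the posterior P(r = 6 | data) = (0.009375) / (0.070833) = 0.13235.

0.132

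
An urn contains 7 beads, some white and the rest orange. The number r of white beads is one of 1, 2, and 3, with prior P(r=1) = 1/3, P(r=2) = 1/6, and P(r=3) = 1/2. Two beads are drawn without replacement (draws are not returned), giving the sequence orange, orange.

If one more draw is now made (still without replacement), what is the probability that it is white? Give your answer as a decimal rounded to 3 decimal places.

For each hypothesis, P(data | H) works out to: P(data | r = 1) = (6/7)(5/6) = 5/7; P(data | r = 2) = (5/7)(4/6) = 10/21; P(data | r = 3) = (4/7)(3/6) = 2/7.
The prior-weighted likelihoods are 1/3 · 5/7 = 5/21, 1/6 · 10/21 = 5/63, 1/2 · 2/7 = 1/7; summing to 29/63.
The posterior is then P(r = 1 | data) = 15/29, P(r = 2 | data) = 5/29, P(r = 3 | data) = 9/29.
The predictive probability is P(white next | data) = (1/5)(15/29) + (2/5)(5/29) + (3/5)(9/29) = 52/145.

0.359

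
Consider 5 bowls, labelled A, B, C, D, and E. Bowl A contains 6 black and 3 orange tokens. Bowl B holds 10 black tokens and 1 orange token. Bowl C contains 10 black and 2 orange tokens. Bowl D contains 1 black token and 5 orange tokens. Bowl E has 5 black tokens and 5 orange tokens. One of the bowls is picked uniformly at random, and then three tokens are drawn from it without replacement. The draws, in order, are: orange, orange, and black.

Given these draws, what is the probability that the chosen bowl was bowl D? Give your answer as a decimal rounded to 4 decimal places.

Compute the likelihood of the observed sequence for each case: P(data | bowl A) = (3/9)(2/8)(6/7) = 0.071429; P(data | bowl B) = (1/11)(0/10) = 0; P(data | bowl C) = (2/12)(1/11)(10/10) = 0.015152; P(data | bowl D) = (5/6)(4/5)(1/4) = 0.16667; P(data | bowl E) = (5/10)(4/9)(5/8) = 0.13889.
Multiplying each by its prior: 1/5 · 0.071429 = 0.014286, 1/5 · 0 = 0, 1/5 · 0.015152 = 0.0030303, 1/5 · 0.16667 = 0.033333, 1/5 · 0.13889 = 0.027778; with total 0.078427.
Therefore the posterior P(bowl D | data) = (0.033333) / (0.078427) = 0.42502.

0.4250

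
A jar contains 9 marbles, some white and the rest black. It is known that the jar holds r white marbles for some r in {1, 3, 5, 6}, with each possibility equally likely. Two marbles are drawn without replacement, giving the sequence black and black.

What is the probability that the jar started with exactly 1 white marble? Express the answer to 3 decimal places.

Compute the likelihood of the observed sequence for each case: P(data | r = 1) = (8/9)(7/8) = 7/9; P(data | r = 3) = (6/9)(5/8) = 5/12; P(data | r = 5) = (4/9)(3/8) = 1/6; P(data | r = 6) = (3/9)(2/8) = 1/12.
Weighting by the prior gives 1/4 · 7/9 = 7/36, 1/4 · 5/12 = 5/48, 1/4 · 1/6 = 1/24, 1/4 · 1/12 = 1/48; summing to 13/36.
So P(r = 1 | data) = (7/36) / (13/36) = 7/13.

0.538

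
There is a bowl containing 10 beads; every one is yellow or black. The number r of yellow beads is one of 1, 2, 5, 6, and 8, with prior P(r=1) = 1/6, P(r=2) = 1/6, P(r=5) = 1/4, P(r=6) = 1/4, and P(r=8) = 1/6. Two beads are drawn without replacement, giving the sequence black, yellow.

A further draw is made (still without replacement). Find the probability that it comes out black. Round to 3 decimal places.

For each hypothesis, P(data | H) works out to: P(data | r = 1) = (9/10)(1/9) = 0.1; P(data | r = 2) = (8/10)(2/9) = 0.17778; P(data | r = 5) = (5/10)(5/9) = 0.27778; P(data | r = 6) = (4/10)(6/9) = 0.26667; P(data | r = 8) = (2/10)(8/9) = 0.17778.
The prior-weighted likelihoods are 1/6 · 0.1 = 0.016667, 1/6 · 0.17778 = 0.02963, 1/4 · 0.27778 = 0.069444, 1/4 · 0.26667 = 0.066667, 1/6 · 0.17778 = 0.02963; summing to 0.21204.
Normalising, the posterior is P(r = 1 | data) = 0.078603, P(r = 2 | data) = 0.13974, P(r = 5 | data) = 0.32751, P(r = 6 | data) = 0.31441, P(r = 8 | data) = 0.13974.
So P(black next | data) = Σ P(black next | H) P(H | data) = (1)(0.078603) + (7/8)(0.13974) + (1/2)(0.32751) + (3/8)(0.31441) + (1/8)(0.13974) = 0.5.

0.500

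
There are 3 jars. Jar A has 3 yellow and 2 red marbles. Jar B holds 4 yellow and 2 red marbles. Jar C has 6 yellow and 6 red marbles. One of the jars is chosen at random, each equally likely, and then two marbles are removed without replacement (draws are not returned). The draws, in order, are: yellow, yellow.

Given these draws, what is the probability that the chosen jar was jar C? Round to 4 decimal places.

Under each hypothesis, the probability of the observed sequence is: P(data | jar A) = (3/5)(2/4) = 3/10; P(data | jar B) = (4/6)(3/5) = 2/5; P(data | jar C) = (6/12)(5/11) = 5/22.
The prior-weighted likelihoods are 1/3 · 3/10 = 1/10, 1/3 · 2/5 = 2/15, 1/3 · 5/22 = 5/66; with total 17/55.
So P(jar C | data) = (5/66) / (17/55) = 25/102.

0.2451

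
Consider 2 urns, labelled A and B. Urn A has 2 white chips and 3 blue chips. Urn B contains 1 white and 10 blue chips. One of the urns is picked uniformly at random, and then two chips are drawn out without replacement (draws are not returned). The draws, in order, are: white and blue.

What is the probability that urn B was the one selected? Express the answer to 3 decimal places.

0.233

The likelihood of the observed sequence under each hypothesis: P(data | urn A) = (2/5)(3/4) = 3/10; P(data | urn B) = (1/11)(10/10) = 1/11.
Weighting by the prior gives 1/2 · 3/10 = 3/20, 1/2 · 1/11 = 1/22; these sum to 43/220.
Therefore the posterior P(urn B | data) = (1/22) / (43/220) = 10/43.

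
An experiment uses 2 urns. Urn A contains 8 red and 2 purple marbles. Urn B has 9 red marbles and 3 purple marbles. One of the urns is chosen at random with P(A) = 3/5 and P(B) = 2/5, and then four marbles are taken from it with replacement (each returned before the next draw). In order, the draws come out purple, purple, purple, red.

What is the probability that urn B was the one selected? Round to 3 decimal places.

0.550

Compute the likelihood of the observed sequence for each case: P(data | urn A) = (2/10)(2/10)(2/10)(8/10) = 0.0064; P(data | urn B) = (3/12)(3/12)(3/12)(9/12) = 0.011719.
Weighting by the prior gives 3/5 · 0.0064 = 0.00384, 2/5 · 0.011719 = 0.0046875; summing to 0.0085275.
Therefore the posterior P(urn B | data) = (0.0046875) / (0.0085275) = 0.54969.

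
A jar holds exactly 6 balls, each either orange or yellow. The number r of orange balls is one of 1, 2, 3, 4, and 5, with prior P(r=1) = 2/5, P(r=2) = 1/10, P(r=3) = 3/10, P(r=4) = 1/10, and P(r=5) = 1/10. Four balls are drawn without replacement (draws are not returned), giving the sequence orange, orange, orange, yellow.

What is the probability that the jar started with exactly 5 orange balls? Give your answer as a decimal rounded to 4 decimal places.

0.3704

For each hypothesis, P(data | H) works out to: P(data | r = 1) = (1/6)(0/5) = 0; P(data | r = 2) = (2/6)(1/5)(0/4) = 0; P(data | r = 3) = (3/6)(2/5)(1/4)(3/3) = 1/20; P(data | r = 4) = (4/6)(3/5)(2/4)(2/3) = 2/15; P(data | r = 5) = (5/6)(4/5)(3/4)(1/3) = 1/6.
Multiplying each by its prior: 2/5 · 0 = 0, 1/10 · 0 = 0, 3/10 · 1/20 = 3/200, 1/10 · 2/15 = 1/75, 1/10 · 1/6 = 1/60; these sum to 9/200.
Hence P(r = 5 | data) = (1/60) / (9/200) = 10/27.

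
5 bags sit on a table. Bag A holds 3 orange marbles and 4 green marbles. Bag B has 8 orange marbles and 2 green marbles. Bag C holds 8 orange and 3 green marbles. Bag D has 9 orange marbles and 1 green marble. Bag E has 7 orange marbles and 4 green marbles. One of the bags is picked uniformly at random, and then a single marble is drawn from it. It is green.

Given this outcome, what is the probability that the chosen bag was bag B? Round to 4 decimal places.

Under each hypothesis, the probability of this draw is: P(data | bag A) = (4/7) = 0.57143; P(data | bag B) = (2/10) = 0.2; P(data | bag C) = (3/11) = 0.27273; P(data | bag D) = (1/10) = 0.1; P(data | bag E) = (4/11) = 0.36364.
Weighting by the prior gives 1/5 · 0.57143 = 0.11429, 1/5 · 0.2 = 0.04, 1/5 · 0.27273 = 0.054545, 1/5 · 0.1 = 0.02, 1/5 · 0.36364 = 0.072727; these sum to 0.30156.
Therefore the posterior P(bag B | data) = (0.04) / (0.30156) = 0.13264.

0.1326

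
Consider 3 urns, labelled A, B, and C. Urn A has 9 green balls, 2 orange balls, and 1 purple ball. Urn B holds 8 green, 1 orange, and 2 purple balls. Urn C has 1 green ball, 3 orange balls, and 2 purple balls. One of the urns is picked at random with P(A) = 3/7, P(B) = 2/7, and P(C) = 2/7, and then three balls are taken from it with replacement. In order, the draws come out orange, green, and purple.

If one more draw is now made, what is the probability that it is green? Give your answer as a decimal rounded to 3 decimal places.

Compute the likelihood of the observed sequence for each case: P(data | urn A) = (2/12)(9/12)(1/12) = 0.010417; P(data | urn B) = (1/11)(8/11)(2/11) = 0.012021; P(data | urn C) = (3/6)(1/6)(2/6) = 0.027778.
The prior-weighted likelihoods are 3/7 · 0.010417 = 0.0044643, 2/7 · 0.012021 = 0.0034346, 2/7 · 0.027778 = 0.0079365; summing to 0.015835.
Normalising, the posterior is P(urn A | data) = 0.28192, P(urn B | data) = 0.21689, P(urn C | data) = 0.50119.
So P(green next | data) = Σ P(green next | H) P(H | data) = (3/4)(0.28192) + (8/11)(0.21689) + (1/6)(0.50119) = 0.45271.

0.453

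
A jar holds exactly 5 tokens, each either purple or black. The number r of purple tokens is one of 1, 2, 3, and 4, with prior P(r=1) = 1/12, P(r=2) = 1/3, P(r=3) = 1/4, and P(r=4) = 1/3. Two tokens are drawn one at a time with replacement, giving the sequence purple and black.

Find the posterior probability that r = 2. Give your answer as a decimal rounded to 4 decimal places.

0.3871

The likelihood of the observed sequence under each hypothesis: P(data | r = 1) = (1/5)(4/5) = 4/25; P(data | r = 2) = (2/5)(3/5) = 6/25; P(data | r = 3) = (3/5)(2/5) = 6/25; P(data | r = 4) = (4/5)(1/5) = 4/25.
Weighting by the prior gives 1/12 · 4/25 = 1/75, 1/3 · 6/25 = 2/25, 1/4 · 6/25 = 3/50, 1/3 · 4/25 = 4/75; summing to 31/150.
By Bayes' rule, P(r = 2 | data) = (2/25) / (31/150) = 12/31.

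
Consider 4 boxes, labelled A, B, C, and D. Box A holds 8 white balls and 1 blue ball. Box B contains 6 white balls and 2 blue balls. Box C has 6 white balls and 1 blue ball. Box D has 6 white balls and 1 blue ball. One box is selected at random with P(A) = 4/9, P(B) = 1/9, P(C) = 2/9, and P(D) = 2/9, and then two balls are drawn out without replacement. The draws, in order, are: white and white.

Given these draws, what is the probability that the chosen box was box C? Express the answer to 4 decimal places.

Compute the likelihood of the observed sequence for each case: P(data | box A) = (8/9)(7/8) = 0.77778; P(data | box B) = (6/8)(5/7) = 0.53571; P(data | box C) = (6/7)(5/6) = 0.71429; P(data | box D) = (6/7)(5/6) = 0.71429.
Multiplying each by its prior: 4/9 · 0.77778 = 0.34568, 1/9 · 0.53571 = 0.059524, 2/9 · 0.71429 = 0.15873, 2/9 · 0.71429 = 0.15873; with total 0.72266.
Hence P(box C | data) = (0.15873) / (0.72266) = 0.21965.

0.2196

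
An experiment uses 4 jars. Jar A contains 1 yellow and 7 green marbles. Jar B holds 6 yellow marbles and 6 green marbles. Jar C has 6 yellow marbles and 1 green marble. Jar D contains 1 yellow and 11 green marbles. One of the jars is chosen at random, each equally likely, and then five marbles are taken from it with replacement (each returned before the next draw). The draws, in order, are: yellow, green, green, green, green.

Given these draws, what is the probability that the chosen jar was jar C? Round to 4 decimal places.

0.0022

The likelihood of the observed sequence under each hypothesis: P(data | jar A) = (1/8)(7/8)(7/8)(7/8)(7/8) = 0.073273; P(data | jar B) = (6/12)(6/12)(6/12)(6/12)(6/12) = 0.03125; P(data | jar C) = (6/7)(1/7)(1/7)(1/7)(1/7) = 0.00035699; P(data | jar D) = (1/12)(11/12)(11/12)(11/12)(11/12) = 0.058839.
The prior-weighted likelihoods are 1/4 · 0.073273 = 0.018318, 1/4 · 0.03125 = 0.0078125, 1/4 · 0.00035699 = 8.9249e-05, 1/4 · 0.058839 = 0.01471; summing to 0.04093.
By Bayes' rule, P(jar C | data) = (8.9249e-05) / (0.04093) = 0.0021805.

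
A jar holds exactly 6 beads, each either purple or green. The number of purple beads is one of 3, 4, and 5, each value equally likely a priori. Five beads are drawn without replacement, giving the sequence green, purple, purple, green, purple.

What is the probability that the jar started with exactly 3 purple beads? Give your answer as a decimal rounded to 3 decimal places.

0.429

Under each hypothesis, the probability of the observed sequence is: P(data | r = 3) = (3/6)(3/5)(2/4)(2/3)(1/2) = 1/20; P(data | r = 4) = (2/6)(4/5)(3/4)(1/3)(2/2) = 1/15; P(data | r = 5) = (1/6)(5/5)(4/4)(0/3) = 0.
The prior-weighted likelihoods are 1/3 · 1/20 = 1/60, 1/3 · 1/15 = 1/45, 1/3 · 0 = 0; with total 7/180.
So P(r = 3 | data) = (1/60) / (7/180) = 3/7.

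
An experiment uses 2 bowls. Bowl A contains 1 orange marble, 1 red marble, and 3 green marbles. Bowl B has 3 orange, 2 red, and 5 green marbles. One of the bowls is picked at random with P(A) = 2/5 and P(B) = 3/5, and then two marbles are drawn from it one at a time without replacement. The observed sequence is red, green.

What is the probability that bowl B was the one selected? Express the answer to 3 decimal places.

0.526

Under each hypothesis, the probability of the observed sequence is: P(data | bowl A) = (1/5)(3/4) = 3/20; P(data | bowl B) = (2/10)(5/9) = 1/9.
Multiplying each by its prior: 2/5 · 3/20 = 3/50, 3/5 · 1/9 = 1/15; summing to 19/150.
So P(bowl B | data) = (1/15) / (19/150) = 10/19.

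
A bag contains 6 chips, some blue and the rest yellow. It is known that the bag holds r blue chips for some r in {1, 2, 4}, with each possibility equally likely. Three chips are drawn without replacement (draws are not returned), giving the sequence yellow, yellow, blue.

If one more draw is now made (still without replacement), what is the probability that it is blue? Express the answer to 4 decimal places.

Compute the likelihood of the observed sequence for each case: P(data | r = 1) = (5/6)(4/5)(1/4) = 1/6; P(data | r = 2) = (4/6)(3/5)(2/4) = 1/5; P(data | r = 4) = (2/6)(1/5)(4/4) = 1/15.
Multiplying each by its prior: 1/3 · 1/6 = 1/18, 1/3 · 1/5 = 1/15, 1/3 · 1/15 = 1/45; with total 13/90.
Normalising, the posterior is P(r = 1 | data) = 5/13, P(r = 2 | data) = 6/13, P(r = 4 | data) = 2/13.
So P(blue next | data) = Σ P(blue next | H) P(H | data) = (0)(5/13) + (1/3)(6/13) + (1)(2/13) = 4/13.

0.3077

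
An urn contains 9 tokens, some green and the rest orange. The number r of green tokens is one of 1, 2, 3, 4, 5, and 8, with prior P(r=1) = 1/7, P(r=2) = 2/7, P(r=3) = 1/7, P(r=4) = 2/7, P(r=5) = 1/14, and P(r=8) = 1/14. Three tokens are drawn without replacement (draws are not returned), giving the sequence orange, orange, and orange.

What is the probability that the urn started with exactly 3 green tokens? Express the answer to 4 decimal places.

Under each hypothesis, the probability of the observed sequence is: P(data | r = 1) = (8/9)(7/8)(6/7) = 2/3; P(data | r = 2) = (7/9)(6/8)(5/7) = 5/12; P(data | r = 3) = (6/9)(5/8)(4/7) = 5/21; P(data | r = 4) = (5/9)(4/8)(3/7) = 5/42; P(data | r = 5) = (4/9)(3/8)(2/7) = 1/21; P(data | r = 8) = (1/9)(0/8) = 0.
The prior-weighted likelihoods are 1/7 · 2/3 = 2/21, 2/7 · 5/12 = 5/42, 1/7 · 5/21 = 5/147, 2/7 · 5/42 = 5/147, 1/14 · 1/21 = 1/294, 1/14 · 0 = 0; these sum to 2/7.
Hence P(r = 3 | data) = (5/147) / (2/7) = 5/42.

0.1190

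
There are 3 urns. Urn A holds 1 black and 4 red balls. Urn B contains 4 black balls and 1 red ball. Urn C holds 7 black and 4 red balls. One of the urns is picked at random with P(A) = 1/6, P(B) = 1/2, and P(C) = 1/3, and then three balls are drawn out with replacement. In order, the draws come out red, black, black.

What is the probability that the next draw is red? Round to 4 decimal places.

0.2949

The likelihood of the observed sequence under each hypothesis: P(data | urn A) = (4/5)(1/5)(1/5) = 0.032; P(data | urn B) = (1/5)(4/5)(4/5) = 0.128; P(data | urn C) = (4/11)(7/11)(7/11) = 0.14726.
Multiplying each by its prior: 1/6 · 0.032 = 0.0053333, 1/2 · 0.128 = 0.064, 1/3 · 0.14726 = 0.049086; summing to 0.11842.
The posterior is then P(urn A | data) = 0.045038, P(urn B | data) = 0.54045, P(urn C | data) = 0.41451.
Averaging over the posterior, P(red next | data) = (4/5)(0.045038) + (1/5)(0.54045) + (4/11)(0.41451) = 0.29485.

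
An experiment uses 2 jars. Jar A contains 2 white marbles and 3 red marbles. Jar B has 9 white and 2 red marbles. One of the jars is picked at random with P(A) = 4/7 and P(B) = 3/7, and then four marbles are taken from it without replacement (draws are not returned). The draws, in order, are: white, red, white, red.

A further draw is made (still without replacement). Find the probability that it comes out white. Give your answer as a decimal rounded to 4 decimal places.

0.1200

Compute the likelihood of the observed sequence for each case: P(data | jar A) = (2/5)(3/4)(1/3)(2/2) = 1/10; P(data | jar B) = (9/11)(2/10)(8/9)(1/8) = 1/55.
The prior-weighted likelihoods are 4/7 · 1/10 = 2/35, 3/7 · 1/55 = 3/385; these sum to 5/77.
Normalising, the posterior is P(jar A | data) = 22/25, P(jar B | data) = 3/25.
So P(white next | data) = Σ P(white next | H) P(H | data) = (0)(22/25) + (1)(3/25) = 3/25.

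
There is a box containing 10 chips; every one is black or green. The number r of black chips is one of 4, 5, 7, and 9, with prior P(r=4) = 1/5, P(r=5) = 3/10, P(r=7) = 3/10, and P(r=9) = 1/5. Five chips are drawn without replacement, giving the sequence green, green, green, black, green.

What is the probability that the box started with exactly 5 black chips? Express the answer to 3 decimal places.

0.385

Compute the likelihood of the observed sequence for each case: P(data | r = 4) = (6/10)(5/9)(4/8)(4/7)(3/6) = 1/21; P(data | r = 5) = (5/10)(4/9)(3/8)(5/7)(2/6) = 5/252; P(data | r = 7) = (3/10)(2/9)(1/8)(7/7)(0/6) = 0; P(data | r = 9) = (1/10)(0/9) = 0.
Multiplying each by its prior: 1/5 · 1/21 = 1/105, 3/10 · 5/252 = 1/168, 3/10 · 0 = 0, 1/5 · 0 = 0; with total 13/840.
By Bayes' rule, P(r = 5 | data) = (1/168) / (13/840) = 5/13.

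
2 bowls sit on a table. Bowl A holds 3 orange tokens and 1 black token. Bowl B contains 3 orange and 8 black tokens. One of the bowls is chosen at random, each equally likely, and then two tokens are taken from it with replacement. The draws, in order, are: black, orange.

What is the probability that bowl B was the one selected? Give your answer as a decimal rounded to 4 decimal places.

0.5141

Under each hypothesis, the probability of the observed sequence is: P(data | bowl A) = (1/4)(3/4) = 0.1875; P(data | bowl B) = (8/11)(3/11) = 0.19835.
Weighting by the prior gives 1/2 · 0.1875 = 0.09375, 1/2 · 0.19835 = 0.099174; these sum to 0.19292.
So P(bowl B | data) = (0.099174) / (0.19292) = 0.51406.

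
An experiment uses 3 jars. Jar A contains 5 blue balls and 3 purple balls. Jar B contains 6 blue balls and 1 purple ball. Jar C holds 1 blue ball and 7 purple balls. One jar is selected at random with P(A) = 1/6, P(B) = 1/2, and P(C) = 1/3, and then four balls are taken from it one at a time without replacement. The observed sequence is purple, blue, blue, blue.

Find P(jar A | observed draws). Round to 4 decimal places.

0.2000

Compute the likelihood of the observed sequence for each case: P(data | jar A) = (3/8)(5/7)(4/6)(3/5) = 3/28; P(data | jar B) = (1/7)(6/6)(5/5)(4/4) = 1/7; P(data | jar C) = (7/8)(1/7)(0/6) = 0.
The prior-weighted likelihoods are 1/6 · 3/28 = 1/56, 1/2 · 1/7 = 1/14, 1/3 · 0 = 0; with total 5/56.
So P(jar A | data) = (1/56) / (5/56) = 1/5.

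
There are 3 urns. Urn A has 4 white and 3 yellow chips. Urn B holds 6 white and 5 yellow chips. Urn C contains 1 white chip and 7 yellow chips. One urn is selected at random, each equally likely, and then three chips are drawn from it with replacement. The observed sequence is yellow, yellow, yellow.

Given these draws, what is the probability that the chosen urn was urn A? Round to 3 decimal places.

0.093

For each hypothesis, P(data | H) works out to: P(data | urn A) = (3/7)(3/7)(3/7) = 0.078717; P(data | urn B) = (5/11)(5/11)(5/11) = 0.093914; P(data | urn C) = (7/8)(7/8)(7/8) = 0.66992.
Multiplying each by its prior: 1/3 · 0.078717 = 0.026239, 1/3 · 0.093914 = 0.031305, 1/3 · 0.66992 = 0.22331; summing to 0.28085.
Therefore the posterior P(urn A | data) = (0.026239) / (0.28085) = 0.093427.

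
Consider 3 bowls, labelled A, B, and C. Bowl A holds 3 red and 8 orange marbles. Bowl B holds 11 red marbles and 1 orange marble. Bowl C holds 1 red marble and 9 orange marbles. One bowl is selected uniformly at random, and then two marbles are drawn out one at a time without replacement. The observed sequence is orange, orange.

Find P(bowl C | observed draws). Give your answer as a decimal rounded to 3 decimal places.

0.611

For each hypothesis, P(data | H) works out to: P(data | bowl A) = (8/11)(7/10) = 28/55; P(data | bowl B) = (1/12)(0/11) = 0; P(data | bowl C) = (9/10)(8/9) = 4/5.
Weighting by the prior gives 1/3 · 28/55 = 28/165, 1/3 · 0 = 0, 1/3 · 4/5 = 4/15; summing to 24/55.
So P(bowl C | data) = (4/15) / (24/55) = 11/18.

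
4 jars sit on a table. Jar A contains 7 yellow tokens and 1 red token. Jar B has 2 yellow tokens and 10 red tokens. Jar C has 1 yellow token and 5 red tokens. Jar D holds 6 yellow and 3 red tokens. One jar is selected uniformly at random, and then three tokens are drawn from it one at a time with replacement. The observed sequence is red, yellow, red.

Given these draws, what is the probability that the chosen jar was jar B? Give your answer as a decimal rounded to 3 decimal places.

Under each hypothesis, the probability of the observed sequence is: P(data | jar A) = (1/8)(7/8)(1/8) = 0.013672; P(data | jar B) = (10/12)(2/12)(10/12) = 0.11574; P(data | jar C) = (5/6)(1/6)(5/6) = 0.11574; P(data | jar D) = (3/9)(6/9)(3/9) = 0.074074.
Weighting by the prior gives 1/4 · 0.013672 = 0.003418, 1/4 · 0.11574 = 0.028935, 1/4 · 0.11574 = 0.028935, 1/4 · 0.074074 = 0.018519; summing to 0.079807.
Hence P(jar B | data) = (0.028935) / (0.079807) = 0.36257.

0.363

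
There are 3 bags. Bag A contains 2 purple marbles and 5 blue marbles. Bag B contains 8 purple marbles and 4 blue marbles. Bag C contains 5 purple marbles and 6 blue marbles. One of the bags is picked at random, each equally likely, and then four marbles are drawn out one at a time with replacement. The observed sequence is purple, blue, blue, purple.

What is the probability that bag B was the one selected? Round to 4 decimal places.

0.3238

Under each hypothesis, the probability of the observed sequence is: P(data | bag A) = (2/7)(5/7)(5/7)(2/7) = 0.041649; P(data | bag B) = (8/12)(4/12)(4/12)(8/12) = 0.049383; P(data | bag C) = (5/11)(6/11)(6/11)(5/11) = 0.061471.
Multiplying each by its prior: 1/3 · 0.041649 = 0.013883, 1/3 · 0.049383 = 0.016461, 1/3 · 0.061471 = 0.02049; these sum to 0.050834.
So P(bag B | data) = (0.016461) / (0.050834) = 0.32381.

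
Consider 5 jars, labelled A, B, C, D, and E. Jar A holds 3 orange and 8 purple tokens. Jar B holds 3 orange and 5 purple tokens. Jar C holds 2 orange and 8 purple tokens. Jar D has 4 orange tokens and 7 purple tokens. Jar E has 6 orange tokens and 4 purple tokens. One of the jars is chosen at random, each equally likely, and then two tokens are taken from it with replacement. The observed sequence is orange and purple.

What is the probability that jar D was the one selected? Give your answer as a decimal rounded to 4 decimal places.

0.2175

Compute the likelihood of the observed sequence for each case: P(data | jar A) = (3/11)(8/11) = 0.19835; P(data | jar B) = (3/8)(5/8) = 0.23438; P(data | jar C) = (2/10)(8/10) = 0.16; P(data | jar D) = (4/11)(7/11) = 0.2314; P(data | jar E) = (6/10)(4/10) = 0.24.
Weighting by the prior gives 1/5 · 0.19835 = 0.039669, 1/5 · 0.23438 = 0.046875, 1/5 · 0.16 = 0.032, 1/5 · 0.2314 = 0.046281, 1/5 · 0.24 = 0.048; summing to 0.21283.
Therefore the posterior P(jar D | data) = (0.046281) / (0.21283) = 0.21746.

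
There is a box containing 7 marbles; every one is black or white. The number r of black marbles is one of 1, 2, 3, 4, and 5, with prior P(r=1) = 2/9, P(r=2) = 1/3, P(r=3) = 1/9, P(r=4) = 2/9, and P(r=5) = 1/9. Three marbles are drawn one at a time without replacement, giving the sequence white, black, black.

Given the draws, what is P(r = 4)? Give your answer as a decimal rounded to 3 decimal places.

0.434

For each hypothesis, P(data | H) works out to: P(data | r = 1) = (6/7)(1/6)(0/5) = 0; P(data | r = 2) = (5/7)(2/6)(1/5) = 1/21; P(data | r = 3) = (4/7)(3/6)(2/5) = 4/35; P(data | r = 4) = (3/7)(4/6)(3/5) = 6/35; P(data | r = 5) = (2/7)(5/6)(4/5) = 4/21.
The prior-weighted likelihoods are 2/9 · 0 = 0, 1/3 · 1/21 = 1/63, 1/9 · 4/35 = 4/315, 2/9 · 6/35 = 4/105, 1/9 · 4/21 = 4/189; summing to 83/945.
By Bayes' rule, P(r = 4 | data) = (4/105) / (83/945) = 36/83.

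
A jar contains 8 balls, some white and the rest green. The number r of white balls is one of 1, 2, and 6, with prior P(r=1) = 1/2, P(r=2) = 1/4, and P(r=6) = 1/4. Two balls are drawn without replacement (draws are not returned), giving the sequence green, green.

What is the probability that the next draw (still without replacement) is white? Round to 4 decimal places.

For each hypothesis, P(data | H) works out to: P(data | r = 1) = (7/8)(6/7) = 3/4; P(data | r = 2) = (6/8)(5/7) = 15/28; P(data | r = 6) = (2/8)(1/7) = 1/28.
The prior-weighted likelihoods are 1/2 · 3/4 = 3/8, 1/4 · 15/28 = 15/112, 1/4 · 1/28 = 1/112; summing to 29/56.
Normalising, the posterior is P(r = 1 | data) = 21/29, P(r = 2 | data) = 15/58, P(r = 6 | data) = 1/58.
Averaging over the posterior, P(white next | data) = (1/6)(21/29) + (1/3)(15/58) + (1)(1/58) = 13/58.

0.2241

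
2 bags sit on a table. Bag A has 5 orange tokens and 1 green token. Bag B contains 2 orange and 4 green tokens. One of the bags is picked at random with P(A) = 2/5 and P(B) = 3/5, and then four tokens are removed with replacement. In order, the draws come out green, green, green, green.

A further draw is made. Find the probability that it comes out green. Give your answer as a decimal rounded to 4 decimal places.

0.6654

Compute the likelihood of the observed sequence for each case: P(data | bag A) = (1/6)(1/6)(1/6)(1/6) = 0.0007716; P(data | bag B) = (4/6)(4/6)(4/6)(4/6) = 0.19753.
Multiplying each by its prior: 2/5 · 0.0007716 = 0.00030864, 3/5 · 0.19753 = 0.11852; these sum to 0.11883.
The posterior is then P(bag A | data) = 0.0025974, P(bag B | data) = 0.9974.
So P(green next | data) = Σ P(green next | H) P(H | data) = (1/6)(0.0025974) + (2/3)(0.9974) = 0.66537.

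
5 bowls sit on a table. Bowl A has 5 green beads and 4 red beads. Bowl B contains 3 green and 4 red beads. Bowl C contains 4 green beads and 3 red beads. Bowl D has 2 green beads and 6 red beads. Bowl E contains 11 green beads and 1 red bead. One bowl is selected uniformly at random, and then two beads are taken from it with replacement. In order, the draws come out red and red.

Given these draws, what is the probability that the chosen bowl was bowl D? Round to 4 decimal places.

0.4404

For each hypothesis, P(data | H) works out to: P(data | bowl A) = (4/9)(4/9) = 0.19753; P(data | bowl B) = (4/7)(4/7) = 0.32653; P(data | bowl C) = (3/7)(3/7) = 0.18367; P(data | bowl D) = (6/8)(6/8) = 0.5625; P(data | bowl E) = (1/12)(1/12) = 0.0069444.
Multiplying each by its prior: 1/5 · 0.19753 = 0.039506, 1/5 · 0.32653 = 0.065306, 1/5 · 0.18367 = 0.036735, 1/5 · 0.5625 = 0.1125, 1/5 · 0.0069444 = 0.0013889; summing to 0.25544.
By Bayes' rule, P(bowl D | data) = (0.1125) / (0.25544) = 0.44042.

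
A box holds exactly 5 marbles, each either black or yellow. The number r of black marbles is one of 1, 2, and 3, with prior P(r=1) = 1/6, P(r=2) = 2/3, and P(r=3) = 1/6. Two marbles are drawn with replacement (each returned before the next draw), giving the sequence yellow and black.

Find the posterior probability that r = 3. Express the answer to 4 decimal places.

0.1765

For each hypothesis, P(data | H) works out to: P(data | r = 1) = (4/5)(1/5) = 4/25; P(data | r = 2) = (3/5)(2/5) = 6/25; P(data | r = 3) = (2/5)(3/5) = 6/25.
The prior-weighted likelihoods are 1/6 · 4/25 = 2/75, 2/3 · 6/25 = 4/25, 1/6 · 6/25 = 1/25; with total 17/75.
Hence P(r = 3 | data) = (1/25) / (17/75) = 3/17.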